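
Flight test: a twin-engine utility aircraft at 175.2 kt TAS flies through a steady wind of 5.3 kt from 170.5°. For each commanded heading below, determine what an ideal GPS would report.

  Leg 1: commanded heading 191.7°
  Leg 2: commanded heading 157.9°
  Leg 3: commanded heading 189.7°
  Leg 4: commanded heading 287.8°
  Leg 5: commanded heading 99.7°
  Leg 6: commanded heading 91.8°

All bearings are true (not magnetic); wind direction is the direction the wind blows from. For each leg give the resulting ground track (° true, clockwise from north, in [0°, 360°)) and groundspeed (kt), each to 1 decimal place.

Leg 1: track=192.3°, groundspeed=170.3 kt
Leg 2: track=157.5°, groundspeed=170.0 kt
Leg 3: track=190.3°, groundspeed=170.2 kt
Leg 4: track=289.3°, groundspeed=177.7 kt
Leg 5: track=98.0°, groundspeed=173.5 kt
Leg 6: track=90.1°, groundspeed=174.2 kt

Leg 1: heading 191.7°; drift +0.6° → track 192.3°, groundspeed 170.3 kt
Leg 2: heading 157.9°; drift -0.4° → track 157.5°, groundspeed 170.0 kt
Leg 3: heading 189.7°; drift +0.6° → track 190.3°, groundspeed 170.2 kt
Leg 4: heading 287.8°; drift +1.5° → track 289.3°, groundspeed 177.7 kt
Leg 5: heading 99.7°; drift -1.7° → track 98.0°, groundspeed 173.5 kt
Leg 6: heading 91.8°; drift -1.7° → track 90.1°, groundspeed 174.2 kt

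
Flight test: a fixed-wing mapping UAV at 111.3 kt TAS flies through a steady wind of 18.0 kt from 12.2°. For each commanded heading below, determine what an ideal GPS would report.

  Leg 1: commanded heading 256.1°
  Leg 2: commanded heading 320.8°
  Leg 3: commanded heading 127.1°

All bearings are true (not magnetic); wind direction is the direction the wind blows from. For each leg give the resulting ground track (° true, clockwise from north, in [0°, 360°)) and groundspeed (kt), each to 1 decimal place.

Leg 1: heading 256.1°; drift -7.7° → track 248.4°, groundspeed 120.3 kt
Leg 2: heading 320.8°; drift -8.0° → track 312.8°, groundspeed 101.1 kt
Leg 3: heading 127.1°; drift +7.8° → track 134.9°, groundspeed 120.0 kt

Leg 1: track=248.4°, groundspeed=120.3 kt
Leg 2: track=312.8°, groundspeed=101.1 kt
Leg 3: track=134.9°, groundspeed=120.0 kt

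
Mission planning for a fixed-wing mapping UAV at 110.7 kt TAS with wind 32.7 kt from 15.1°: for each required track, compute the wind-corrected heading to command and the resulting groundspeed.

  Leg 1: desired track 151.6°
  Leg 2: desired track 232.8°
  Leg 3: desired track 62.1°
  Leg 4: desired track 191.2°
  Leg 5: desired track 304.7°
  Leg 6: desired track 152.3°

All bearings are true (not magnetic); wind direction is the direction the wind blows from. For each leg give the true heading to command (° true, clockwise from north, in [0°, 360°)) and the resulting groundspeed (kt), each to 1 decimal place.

Leg 1: desired track 151.6°; wind correction -11.7° → command heading 139.9°, groundspeed 132.1 kt
Leg 2: desired track 232.8°; wind correction +10.4° → command heading 243.2°, groundspeed 134.8 kt
Leg 3: desired track 62.1°; wind correction -12.5° → command heading 49.6°, groundspeed 85.8 kt
Leg 4: desired track 191.2°; wind correction -1.2° → command heading 190.0°, groundspeed 143.3 kt
Leg 5: desired track 304.7°; wind correction +16.2° → command heading 320.9°, groundspeed 95.4 kt
Leg 6: desired track 152.3°; wind correction -11.6° → command heading 140.7°, groundspeed 132.4 kt

Leg 1: heading=139.9°, groundspeed=132.1 kt
Leg 2: heading=243.2°, groundspeed=134.8 kt
Leg 3: heading=49.6°, groundspeed=85.8 kt
Leg 4: heading=190.0°, groundspeed=143.3 kt
Leg 5: heading=320.9°, groundspeed=95.4 kt
Leg 6: heading=140.7°, groundspeed=132.4 kt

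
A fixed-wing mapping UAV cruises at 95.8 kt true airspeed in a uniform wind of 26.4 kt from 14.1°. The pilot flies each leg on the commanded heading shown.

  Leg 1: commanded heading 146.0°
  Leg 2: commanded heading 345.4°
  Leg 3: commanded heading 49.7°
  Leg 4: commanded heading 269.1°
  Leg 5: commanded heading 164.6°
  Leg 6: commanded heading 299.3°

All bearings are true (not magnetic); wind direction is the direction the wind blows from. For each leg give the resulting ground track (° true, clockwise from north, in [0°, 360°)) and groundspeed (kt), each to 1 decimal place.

Leg 1: track=155.8°, groundspeed=115.1 kt
Leg 2: track=335.5°, groundspeed=73.7 kt
Leg 3: track=61.4°, groundspeed=75.9 kt
Leg 4: track=255.1°, groundspeed=105.8 kt
Leg 5: track=170.8°, groundspeed=119.5 kt
Leg 6: track=283.3°, groundspeed=92.5 kt

Leg 1: heading 146.0°; drift +9.8° → track 155.8°, groundspeed 115.1 kt
Leg 2: heading 345.4°; drift -9.9° → track 335.5°, groundspeed 73.7 kt
Leg 3: heading 49.7°; drift +11.7° → track 61.4°, groundspeed 75.9 kt
Leg 4: heading 269.1°; drift -14.0° → track 255.1°, groundspeed 105.8 kt
Leg 5: heading 164.6°; drift +6.2° → track 170.8°, groundspeed 119.5 kt
Leg 6: heading 299.3°; drift -16.0° → track 283.3°, groundspeed 92.5 kt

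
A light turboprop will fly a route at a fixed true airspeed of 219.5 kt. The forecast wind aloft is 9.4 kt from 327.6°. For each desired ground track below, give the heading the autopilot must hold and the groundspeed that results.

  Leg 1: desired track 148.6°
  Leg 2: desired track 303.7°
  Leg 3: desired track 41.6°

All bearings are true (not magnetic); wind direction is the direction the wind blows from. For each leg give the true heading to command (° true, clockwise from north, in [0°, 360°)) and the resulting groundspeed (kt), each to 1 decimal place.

Leg 1: desired track 148.6°; wind correction +0.0° → command heading 148.6°, groundspeed 228.9 kt
Leg 2: desired track 303.7°; wind correction +1.0° → command heading 304.7°, groundspeed 210.9 kt
Leg 3: desired track 41.6°; wind correction -2.4° → command heading 39.2°, groundspeed 216.7 kt

Leg 1: heading=148.6°, groundspeed=228.9 kt
Leg 2: heading=304.7°, groundspeed=210.9 kt
Leg 3: heading=39.2°, groundspeed=216.7 kt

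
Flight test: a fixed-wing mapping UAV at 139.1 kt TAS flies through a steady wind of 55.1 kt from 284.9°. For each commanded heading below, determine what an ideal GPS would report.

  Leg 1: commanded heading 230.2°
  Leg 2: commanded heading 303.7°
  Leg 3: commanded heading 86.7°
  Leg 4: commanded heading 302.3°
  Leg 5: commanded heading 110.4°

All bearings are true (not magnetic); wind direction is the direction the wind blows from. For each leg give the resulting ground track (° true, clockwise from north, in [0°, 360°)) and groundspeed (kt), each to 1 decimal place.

Leg 1: heading 230.2°; drift -22.7° → track 207.5°, groundspeed 116.3 kt
Leg 2: heading 303.7°; drift +11.5° → track 315.2°, groundspeed 88.7 kt
Leg 3: heading 86.7°; drift +5.1° → track 91.8°, groundspeed 192.2 kt
Leg 4: heading 302.3°; drift +10.8° → track 313.1°, groundspeed 88.1 kt
Leg 5: heading 110.4°; drift -1.6° → track 108.8°, groundspeed 194.0 kt

Leg 1: track=207.5°, groundspeed=116.3 kt
Leg 2: track=315.2°, groundspeed=88.7 kt
Leg 3: track=91.8°, groundspeed=192.2 kt
Leg 4: track=313.1°, groundspeed=88.1 kt
Leg 5: track=108.8°, groundspeed=194.0 kt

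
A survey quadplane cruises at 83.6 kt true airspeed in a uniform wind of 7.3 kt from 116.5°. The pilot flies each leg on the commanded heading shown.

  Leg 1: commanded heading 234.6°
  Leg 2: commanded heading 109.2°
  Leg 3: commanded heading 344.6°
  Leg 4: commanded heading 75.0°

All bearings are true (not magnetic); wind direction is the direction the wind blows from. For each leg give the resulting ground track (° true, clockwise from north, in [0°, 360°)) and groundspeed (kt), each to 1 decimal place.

Leg 1: track=238.8°, groundspeed=87.3 kt
Leg 2: track=108.5°, groundspeed=76.4 kt
Leg 3: track=341.1°, groundspeed=88.6 kt
Leg 4: track=71.5°, groundspeed=78.3 kt

Leg 1: heading 234.6°; drift +4.2° → track 238.8°, groundspeed 87.3 kt
Leg 2: heading 109.2°; drift -0.7° → track 108.5°, groundspeed 76.4 kt
Leg 3: heading 344.6°; drift -3.5° → track 341.1°, groundspeed 88.6 kt
Leg 4: heading 75.0°; drift -3.5° → track 71.5°, groundspeed 78.3 kt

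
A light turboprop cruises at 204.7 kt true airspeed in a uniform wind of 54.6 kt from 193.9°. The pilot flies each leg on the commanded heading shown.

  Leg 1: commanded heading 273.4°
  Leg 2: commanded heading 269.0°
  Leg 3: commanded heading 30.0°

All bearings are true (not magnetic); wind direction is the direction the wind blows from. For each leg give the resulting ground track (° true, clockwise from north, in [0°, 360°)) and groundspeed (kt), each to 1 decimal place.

Leg 1: track=288.8°, groundspeed=202.0 kt
Leg 2: track=284.5°, groundspeed=197.8 kt
Leg 3: track=26.6°, groundspeed=257.6 kt

Leg 1: heading 273.4°; drift +15.4° → track 288.8°, groundspeed 202.0 kt
Leg 2: heading 269.0°; drift +15.5° → track 284.5°, groundspeed 197.8 kt
Leg 3: heading 30.0°; drift -3.4° → track 26.6°, groundspeed 257.6 kt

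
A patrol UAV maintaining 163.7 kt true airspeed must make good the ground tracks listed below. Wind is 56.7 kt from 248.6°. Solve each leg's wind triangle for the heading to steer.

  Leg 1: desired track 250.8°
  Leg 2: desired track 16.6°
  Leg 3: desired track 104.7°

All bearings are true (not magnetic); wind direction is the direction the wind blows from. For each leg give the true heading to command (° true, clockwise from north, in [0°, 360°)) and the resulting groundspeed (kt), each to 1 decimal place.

Leg 1: desired track 250.8°; wind correction -0.8° → command heading 250.0°, groundspeed 107.0 kt
Leg 2: desired track 16.6°; wind correction -15.8° → command heading 0.8°, groundspeed 192.4 kt
Leg 3: desired track 104.7°; wind correction +11.8° → command heading 116.5°, groundspeed 206.1 kt

Leg 1: heading=250.0°, groundspeed=107.0 kt
Leg 2: heading=0.8°, groundspeed=192.4 kt
Leg 3: heading=116.5°, groundspeed=206.1 kt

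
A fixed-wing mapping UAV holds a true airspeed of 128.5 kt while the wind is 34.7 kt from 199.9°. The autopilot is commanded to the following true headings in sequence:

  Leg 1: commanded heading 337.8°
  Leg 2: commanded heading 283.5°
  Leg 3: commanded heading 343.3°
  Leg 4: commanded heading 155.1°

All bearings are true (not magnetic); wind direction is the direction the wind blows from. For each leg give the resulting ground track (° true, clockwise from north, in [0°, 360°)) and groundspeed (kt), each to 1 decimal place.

Leg 1: heading 337.8°; drift +8.6° → track 346.4°, groundspeed 156.0 kt
Leg 2: heading 283.5°; drift +15.5° → track 299.0°, groundspeed 129.3 kt
Leg 3: heading 343.3°; drift +7.5° → track 350.8°, groundspeed 157.7 kt
Leg 4: heading 155.1°; drift -13.2° → track 141.9°, groundspeed 106.7 kt

Leg 1: track=346.4°, groundspeed=156.0 kt
Leg 2: track=299.0°, groundspeed=129.3 kt
Leg 3: track=350.8°, groundspeed=157.7 kt
Leg 4: track=141.9°, groundspeed=106.7 kt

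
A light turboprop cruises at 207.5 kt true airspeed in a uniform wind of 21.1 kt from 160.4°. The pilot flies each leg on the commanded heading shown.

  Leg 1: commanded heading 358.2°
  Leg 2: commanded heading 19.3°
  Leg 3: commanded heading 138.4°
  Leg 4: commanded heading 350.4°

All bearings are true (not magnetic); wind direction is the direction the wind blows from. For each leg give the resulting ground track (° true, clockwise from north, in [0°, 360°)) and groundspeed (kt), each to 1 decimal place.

Leg 1: track=356.6°, groundspeed=227.7 kt
Leg 2: track=15.9°, groundspeed=224.3 kt
Leg 3: track=136.0°, groundspeed=188.1 kt
Leg 4: track=349.5°, groundspeed=228.3 kt

Leg 1: heading 358.2°; drift -1.6° → track 356.6°, groundspeed 227.7 kt
Leg 2: heading 19.3°; drift -3.4° → track 15.9°, groundspeed 224.3 kt
Leg 3: heading 138.4°; drift -2.4° → track 136.0°, groundspeed 188.1 kt
Leg 4: heading 350.4°; drift -0.9° → track 349.5°, groundspeed 228.3 kt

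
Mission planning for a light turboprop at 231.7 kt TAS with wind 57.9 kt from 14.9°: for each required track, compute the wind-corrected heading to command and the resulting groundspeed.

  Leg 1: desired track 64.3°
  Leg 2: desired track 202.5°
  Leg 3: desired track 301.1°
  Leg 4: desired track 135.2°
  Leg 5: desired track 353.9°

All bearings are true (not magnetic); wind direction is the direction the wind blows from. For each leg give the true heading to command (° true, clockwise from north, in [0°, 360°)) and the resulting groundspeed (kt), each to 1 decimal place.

Leg 1: heading=53.4°, groundspeed=189.8 kt
Leg 2: heading=204.4°, groundspeed=289.0 kt
Leg 3: heading=315.0°, groundspeed=208.8 kt
Leg 4: heading=122.7°, groundspeed=255.5 kt
Leg 5: heading=359.0°, groundspeed=176.7 kt

Leg 1: desired track 64.3°; wind correction -10.9° → command heading 53.4°, groundspeed 189.8 kt
Leg 2: desired track 202.5°; wind correction +1.9° → command heading 204.4°, groundspeed 289.0 kt
Leg 3: desired track 301.1°; wind correction +13.9° → command heading 315.0°, groundspeed 208.8 kt
Leg 4: desired track 135.2°; wind correction -12.5° → command heading 122.7°, groundspeed 255.5 kt
Leg 5: desired track 353.9°; wind correction +5.1° → command heading 359.0°, groundspeed 176.7 kt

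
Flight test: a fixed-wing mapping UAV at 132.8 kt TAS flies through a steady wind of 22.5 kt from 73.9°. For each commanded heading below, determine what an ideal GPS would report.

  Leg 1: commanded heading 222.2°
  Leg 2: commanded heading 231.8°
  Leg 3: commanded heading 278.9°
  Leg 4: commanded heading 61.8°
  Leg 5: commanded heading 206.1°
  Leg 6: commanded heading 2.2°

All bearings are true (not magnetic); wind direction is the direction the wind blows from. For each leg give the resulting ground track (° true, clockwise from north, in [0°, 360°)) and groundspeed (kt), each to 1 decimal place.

Leg 1: track=226.6°, groundspeed=152.4 kt
Leg 2: track=235.0°, groundspeed=153.9 kt
Leg 3: track=275.3°, groundspeed=153.5 kt
Leg 4: track=59.4°, groundspeed=110.9 kt
Leg 5: track=212.5°, groundspeed=148.8 kt
Leg 6: track=352.6°, groundspeed=127.5 kt

Leg 1: heading 222.2°; drift +4.4° → track 226.6°, groundspeed 152.4 kt
Leg 2: heading 231.8°; drift +3.2° → track 235.0°, groundspeed 153.9 kt
Leg 3: heading 278.9°; drift -3.6° → track 275.3°, groundspeed 153.5 kt
Leg 4: heading 61.8°; drift -2.4° → track 59.4°, groundspeed 110.9 kt
Leg 5: heading 206.1°; drift +6.4° → track 212.5°, groundspeed 148.8 kt
Leg 6: heading 2.2°; drift -9.6° → track 352.6°, groundspeed 127.5 kt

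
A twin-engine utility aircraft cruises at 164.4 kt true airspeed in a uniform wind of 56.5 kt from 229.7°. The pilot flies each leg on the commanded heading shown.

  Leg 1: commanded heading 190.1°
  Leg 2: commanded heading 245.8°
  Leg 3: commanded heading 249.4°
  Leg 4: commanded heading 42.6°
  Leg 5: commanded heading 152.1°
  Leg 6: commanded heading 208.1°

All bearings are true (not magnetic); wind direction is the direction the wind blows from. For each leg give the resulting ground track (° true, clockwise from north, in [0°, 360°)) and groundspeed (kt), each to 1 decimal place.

Leg 1: track=173.5°, groundspeed=126.1 kt
Leg 2: track=253.9°, groundspeed=111.2 kt
Leg 3: track=259.1°, groundspeed=112.8 kt
Leg 4: track=44.4°, groundspeed=220.6 kt
Leg 5: track=132.2°, groundspeed=162.0 kt
Leg 6: track=197.6°, groundspeed=113.8 kt

Leg 1: heading 190.1°; drift -16.6° → track 173.5°, groundspeed 126.1 kt
Leg 2: heading 245.8°; drift +8.1° → track 253.9°, groundspeed 111.2 kt
Leg 3: heading 249.4°; drift +9.7° → track 259.1°, groundspeed 112.8 kt
Leg 4: heading 42.6°; drift +1.8° → track 44.4°, groundspeed 220.6 kt
Leg 5: heading 152.1°; drift -19.9° → track 132.2°, groundspeed 162.0 kt
Leg 6: heading 208.1°; drift -10.5° → track 197.6°, groundspeed 113.8 kt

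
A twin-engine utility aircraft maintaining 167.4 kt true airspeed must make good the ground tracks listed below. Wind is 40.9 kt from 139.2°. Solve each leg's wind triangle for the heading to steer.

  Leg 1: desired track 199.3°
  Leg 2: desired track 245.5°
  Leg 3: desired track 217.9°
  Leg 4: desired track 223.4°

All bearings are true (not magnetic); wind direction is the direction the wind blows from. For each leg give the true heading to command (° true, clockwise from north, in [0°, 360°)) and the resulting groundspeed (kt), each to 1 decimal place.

Leg 1: heading=187.1°, groundspeed=143.2 kt
Leg 2: heading=231.9°, groundspeed=174.2 kt
Leg 3: heading=204.0°, groundspeed=154.5 kt
Leg 4: heading=209.3°, groundspeed=158.2 kt

Leg 1: desired track 199.3°; wind correction -12.2° → command heading 187.1°, groundspeed 143.2 kt
Leg 2: desired track 245.5°; wind correction -13.6° → command heading 231.9°, groundspeed 174.2 kt
Leg 3: desired track 217.9°; wind correction -13.9° → command heading 204.0°, groundspeed 154.5 kt
Leg 4: desired track 223.4°; wind correction -14.1° → command heading 209.3°, groundspeed 158.2 kt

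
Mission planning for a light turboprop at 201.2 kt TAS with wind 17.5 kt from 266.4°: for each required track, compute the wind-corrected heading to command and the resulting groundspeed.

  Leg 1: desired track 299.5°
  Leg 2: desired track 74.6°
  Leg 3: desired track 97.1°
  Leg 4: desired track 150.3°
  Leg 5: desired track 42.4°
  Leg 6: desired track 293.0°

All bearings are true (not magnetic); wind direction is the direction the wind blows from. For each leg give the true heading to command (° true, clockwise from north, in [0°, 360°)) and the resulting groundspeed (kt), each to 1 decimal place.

Leg 1: desired track 299.5°; wind correction -2.7° → command heading 296.8°, groundspeed 186.3 kt
Leg 2: desired track 74.6°; wind correction -1.0° → command heading 73.6°, groundspeed 218.3 kt
Leg 3: desired track 97.1°; wind correction +0.9° → command heading 98.0°, groundspeed 218.4 kt
Leg 4: desired track 150.3°; wind correction +4.5° → command heading 154.8°, groundspeed 208.3 kt
Leg 5: desired track 42.4°; wind correction -3.5° → command heading 38.9°, groundspeed 213.4 kt
Leg 6: desired track 293.0°; wind correction -2.2° → command heading 290.8°, groundspeed 185.4 kt

Leg 1: heading=296.8°, groundspeed=186.3 kt
Leg 2: heading=73.6°, groundspeed=218.3 kt
Leg 3: heading=98.0°, groundspeed=218.4 kt
Leg 4: heading=154.8°, groundspeed=208.3 kt
Leg 5: heading=38.9°, groundspeed=213.4 kt
Leg 6: heading=290.8°, groundspeed=185.4 kt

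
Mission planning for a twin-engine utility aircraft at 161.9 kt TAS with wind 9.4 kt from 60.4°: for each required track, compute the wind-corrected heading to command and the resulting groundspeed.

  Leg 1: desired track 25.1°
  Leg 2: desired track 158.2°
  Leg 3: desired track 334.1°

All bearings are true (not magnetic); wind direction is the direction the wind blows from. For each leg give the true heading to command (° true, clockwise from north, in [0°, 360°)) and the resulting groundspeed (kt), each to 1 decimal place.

Leg 1: desired track 25.1°; wind correction +1.9° → command heading 27.0°, groundspeed 154.1 kt
Leg 2: desired track 158.2°; wind correction -3.3° → command heading 154.9°, groundspeed 162.9 kt
Leg 3: desired track 334.1°; wind correction +3.3° → command heading 337.4°, groundspeed 161.0 kt

Leg 1: heading=27.0°, groundspeed=154.1 kt
Leg 2: heading=154.9°, groundspeed=162.9 kt
Leg 3: heading=337.4°, groundspeed=161.0 kt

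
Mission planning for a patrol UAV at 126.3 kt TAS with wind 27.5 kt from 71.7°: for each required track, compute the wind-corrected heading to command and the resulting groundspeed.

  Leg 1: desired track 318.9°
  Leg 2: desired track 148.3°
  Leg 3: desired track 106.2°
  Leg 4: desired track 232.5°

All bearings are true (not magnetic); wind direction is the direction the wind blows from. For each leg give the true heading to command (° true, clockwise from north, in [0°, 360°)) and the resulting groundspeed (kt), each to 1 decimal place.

Leg 1: heading=330.5°, groundspeed=134.4 kt
Leg 2: heading=136.1°, groundspeed=117.1 kt
Leg 3: heading=99.1°, groundspeed=102.7 kt
Leg 4: heading=228.4°, groundspeed=151.9 kt

Leg 1: desired track 318.9°; wind correction +11.6° → command heading 330.5°, groundspeed 134.4 kt
Leg 2: desired track 148.3°; wind correction -12.2° → command heading 136.1°, groundspeed 117.1 kt
Leg 3: desired track 106.2°; wind correction -7.1° → command heading 99.1°, groundspeed 102.7 kt
Leg 4: desired track 232.5°; wind correction -4.1° → command heading 228.4°, groundspeed 151.9 kt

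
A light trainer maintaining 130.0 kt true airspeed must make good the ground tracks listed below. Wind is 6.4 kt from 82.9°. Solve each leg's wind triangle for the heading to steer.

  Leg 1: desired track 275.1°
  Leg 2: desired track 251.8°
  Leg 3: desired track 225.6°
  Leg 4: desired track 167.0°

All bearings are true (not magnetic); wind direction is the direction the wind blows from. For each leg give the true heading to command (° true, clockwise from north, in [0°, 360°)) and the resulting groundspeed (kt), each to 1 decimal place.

Leg 1: desired track 275.1°; wind correction +0.6° → command heading 275.7°, groundspeed 136.2 kt
Leg 2: desired track 251.8°; wind correction -0.5° → command heading 251.3°, groundspeed 136.3 kt
Leg 3: desired track 225.6°; wind correction -1.7° → command heading 223.9°, groundspeed 135.0 kt
Leg 4: desired track 167.0°; wind correction -2.8° → command heading 164.2°, groundspeed 129.2 kt

Leg 1: heading=275.7°, groundspeed=136.2 kt
Leg 2: heading=251.3°, groundspeed=136.3 kt
Leg 3: heading=223.9°, groundspeed=135.0 kt
Leg 4: heading=164.2°, groundspeed=129.2 kt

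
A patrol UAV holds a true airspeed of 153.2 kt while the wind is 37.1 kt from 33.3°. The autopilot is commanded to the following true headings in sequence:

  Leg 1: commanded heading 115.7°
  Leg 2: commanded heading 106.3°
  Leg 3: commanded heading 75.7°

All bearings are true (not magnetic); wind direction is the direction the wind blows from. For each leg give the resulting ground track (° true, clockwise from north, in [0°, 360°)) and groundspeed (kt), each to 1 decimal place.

Leg 1: heading 115.7°; drift +13.9° → track 129.6°, groundspeed 152.8 kt
Leg 2: heading 106.3°; drift +14.0° → track 120.3°, groundspeed 146.7 kt
Leg 3: heading 75.7°; drift +11.2° → track 86.9°, groundspeed 128.3 kt

Leg 1: track=129.6°, groundspeed=152.8 kt
Leg 2: track=120.3°, groundspeed=146.7 kt
Leg 3: track=86.9°, groundspeed=128.3 kt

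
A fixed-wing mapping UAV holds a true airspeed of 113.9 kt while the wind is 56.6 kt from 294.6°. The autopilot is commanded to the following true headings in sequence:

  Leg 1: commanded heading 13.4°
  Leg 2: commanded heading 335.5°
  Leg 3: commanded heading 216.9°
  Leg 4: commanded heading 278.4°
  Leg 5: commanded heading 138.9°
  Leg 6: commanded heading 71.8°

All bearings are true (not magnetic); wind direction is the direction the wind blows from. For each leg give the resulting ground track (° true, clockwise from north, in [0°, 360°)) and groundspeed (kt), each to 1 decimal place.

Leg 1: heading 13.4°; drift +28.3° → track 41.7°, groundspeed 116.9 kt
Leg 2: heading 335.5°; drift +27.5° → track 3.0°, groundspeed 80.2 kt
Leg 3: heading 216.9°; drift -28.5° → track 188.4°, groundspeed 115.9 kt
Leg 4: heading 278.4°; drift -14.9° → track 263.5°, groundspeed 61.6 kt
Leg 5: heading 138.9°; drift -8.0° → track 130.9°, groundspeed 167.1 kt
Leg 6: heading 71.8°; drift +13.9° → track 85.7°, groundspeed 160.1 kt

Leg 1: track=41.7°, groundspeed=116.9 kt
Leg 2: track=3.0°, groundspeed=80.2 kt
Leg 3: track=188.4°, groundspeed=115.9 kt
Leg 4: track=263.5°, groundspeed=61.6 kt
Leg 5: track=130.9°, groundspeed=167.1 kt
Leg 6: track=85.7°, groundspeed=160.1 kt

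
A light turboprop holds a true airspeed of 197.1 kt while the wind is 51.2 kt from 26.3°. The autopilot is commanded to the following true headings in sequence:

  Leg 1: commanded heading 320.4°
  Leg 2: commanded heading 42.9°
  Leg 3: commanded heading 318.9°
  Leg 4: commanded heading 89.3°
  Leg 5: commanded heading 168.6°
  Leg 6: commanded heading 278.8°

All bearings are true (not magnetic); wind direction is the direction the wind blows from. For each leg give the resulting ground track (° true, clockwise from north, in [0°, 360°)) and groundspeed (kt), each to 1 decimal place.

Leg 1: heading 320.4°; drift -14.9° → track 305.5°, groundspeed 182.3 kt
Leg 2: heading 42.9°; drift +5.6° → track 48.5°, groundspeed 148.8 kt
Leg 3: heading 318.9°; drift -14.9° → track 304.0°, groundspeed 183.6 kt
Leg 4: heading 89.3°; drift +14.7° → track 104.0°, groundspeed 179.7 kt
Leg 5: heading 168.6°; drift +7.5° → track 176.1°, groundspeed 239.7 kt
Leg 6: heading 278.8°; drift -12.9° → track 265.9°, groundspeed 218.0 kt

Leg 1: track=305.5°, groundspeed=182.3 kt
Leg 2: track=48.5°, groundspeed=148.8 kt
Leg 3: track=304.0°, groundspeed=183.6 kt
Leg 4: track=104.0°, groundspeed=179.7 kt
Leg 5: track=176.1°, groundspeed=239.7 kt
Leg 6: track=265.9°, groundspeed=218.0 kt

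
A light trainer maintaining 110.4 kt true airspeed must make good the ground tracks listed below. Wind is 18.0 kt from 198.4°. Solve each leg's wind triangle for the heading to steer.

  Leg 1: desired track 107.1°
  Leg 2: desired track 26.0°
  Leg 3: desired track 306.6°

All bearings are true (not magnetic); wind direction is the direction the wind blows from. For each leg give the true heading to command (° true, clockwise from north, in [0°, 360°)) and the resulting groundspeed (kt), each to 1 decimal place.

Leg 1: desired track 107.1°; wind correction +9.4° → command heading 116.5°, groundspeed 109.3 kt
Leg 2: desired track 26.0°; wind correction +1.2° → command heading 27.2°, groundspeed 128.2 kt
Leg 3: desired track 306.6°; wind correction -8.9° → command heading 297.7°, groundspeed 114.7 kt

Leg 1: heading=116.5°, groundspeed=109.3 kt
Leg 2: heading=27.2°, groundspeed=128.2 kt
Leg 3: heading=297.7°, groundspeed=114.7 kt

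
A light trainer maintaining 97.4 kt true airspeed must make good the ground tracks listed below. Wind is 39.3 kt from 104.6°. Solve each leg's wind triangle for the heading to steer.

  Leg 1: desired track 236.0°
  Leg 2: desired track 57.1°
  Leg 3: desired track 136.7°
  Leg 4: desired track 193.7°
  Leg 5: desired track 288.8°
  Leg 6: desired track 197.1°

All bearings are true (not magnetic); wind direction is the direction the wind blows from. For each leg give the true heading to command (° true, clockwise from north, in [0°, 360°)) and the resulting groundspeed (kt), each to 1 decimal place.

Leg 1: desired track 236.0°; wind correction -17.6° → command heading 218.4°, groundspeed 118.8 kt
Leg 2: desired track 57.1°; wind correction +17.3° → command heading 74.4°, groundspeed 66.4 kt
Leg 3: desired track 136.7°; wind correction -12.4° → command heading 124.3°, groundspeed 61.8 kt
Leg 4: desired track 193.7°; wind correction -23.8° → command heading 169.9°, groundspeed 88.5 kt
Leg 5: desired track 288.8°; wind correction +1.7° → command heading 290.5°, groundspeed 136.6 kt
Leg 6: desired track 197.1°; wind correction -23.8° → command heading 173.3°, groundspeed 90.9 kt

Leg 1: heading=218.4°, groundspeed=118.8 kt
Leg 2: heading=74.4°, groundspeed=66.4 kt
Leg 3: heading=124.3°, groundspeed=61.8 kt
Leg 4: heading=169.9°, groundspeed=88.5 kt
Leg 5: heading=290.5°, groundspeed=136.6 kt
Leg 6: heading=173.3°, groundspeed=90.9 kt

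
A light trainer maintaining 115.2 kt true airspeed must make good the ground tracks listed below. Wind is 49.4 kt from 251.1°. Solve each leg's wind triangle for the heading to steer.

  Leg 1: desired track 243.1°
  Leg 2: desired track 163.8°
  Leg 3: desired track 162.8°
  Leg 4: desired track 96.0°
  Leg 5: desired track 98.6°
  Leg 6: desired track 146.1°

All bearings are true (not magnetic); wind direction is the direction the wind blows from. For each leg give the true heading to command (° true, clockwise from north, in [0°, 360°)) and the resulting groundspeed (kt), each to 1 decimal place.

Leg 1: heading=246.5°, groundspeed=66.1 kt
Leg 2: heading=189.2°, groundspeed=101.8 kt
Leg 3: heading=188.2°, groundspeed=102.6 kt
Leg 4: heading=106.4°, groundspeed=158.1 kt
Leg 5: heading=110.0°, groundspeed=156.7 kt
Leg 6: heading=170.6°, groundspeed=117.6 kt

Leg 1: desired track 243.1°; wind correction +3.4° → command heading 246.5°, groundspeed 66.1 kt
Leg 2: desired track 163.8°; wind correction +25.4° → command heading 189.2°, groundspeed 101.8 kt
Leg 3: desired track 162.8°; wind correction +25.4° → command heading 188.2°, groundspeed 102.6 kt
Leg 4: desired track 96.0°; wind correction +10.4° → command heading 106.4°, groundspeed 158.1 kt
Leg 5: desired track 98.6°; wind correction +11.4° → command heading 110.0°, groundspeed 156.7 kt
Leg 6: desired track 146.1°; wind correction +24.5° → command heading 170.6°, groundspeed 117.6 kt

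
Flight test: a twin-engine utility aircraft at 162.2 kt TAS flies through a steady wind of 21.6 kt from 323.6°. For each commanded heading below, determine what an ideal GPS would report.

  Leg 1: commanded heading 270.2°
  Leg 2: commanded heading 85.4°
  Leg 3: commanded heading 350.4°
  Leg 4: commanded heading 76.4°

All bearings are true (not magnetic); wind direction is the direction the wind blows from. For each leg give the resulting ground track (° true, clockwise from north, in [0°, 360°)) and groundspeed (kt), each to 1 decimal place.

Leg 1: heading 270.2°; drift -6.6° → track 263.6°, groundspeed 150.3 kt
Leg 2: heading 85.4°; drift +6.0° → track 91.4°, groundspeed 174.6 kt
Leg 3: heading 350.4°; drift +3.9° → track 354.3°, groundspeed 143.3 kt
Leg 4: heading 76.4°; drift +6.7° → track 83.1°, groundspeed 171.7 kt

Leg 1: track=263.6°, groundspeed=150.3 kt
Leg 2: track=91.4°, groundspeed=174.6 kt
Leg 3: track=354.3°, groundspeed=143.3 kt
Leg 4: track=83.1°, groundspeed=171.7 kt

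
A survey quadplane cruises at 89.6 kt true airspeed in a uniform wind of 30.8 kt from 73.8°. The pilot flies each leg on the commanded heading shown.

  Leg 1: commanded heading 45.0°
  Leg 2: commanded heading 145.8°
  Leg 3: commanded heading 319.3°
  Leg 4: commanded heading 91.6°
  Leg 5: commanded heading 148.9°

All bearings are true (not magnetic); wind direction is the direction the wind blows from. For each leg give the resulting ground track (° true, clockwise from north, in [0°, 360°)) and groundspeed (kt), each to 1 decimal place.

Leg 1: heading 45.0°; drift -13.3° → track 31.7°, groundspeed 64.3 kt
Leg 2: heading 145.8°; drift +20.1° → track 165.9°, groundspeed 85.3 kt
Leg 3: heading 319.3°; drift -15.3° → track 304.0°, groundspeed 106.1 kt
Leg 4: heading 91.6°; drift +8.9° → track 100.5°, groundspeed 61.0 kt
Leg 5: heading 148.9°; drift +20.0° → track 168.9°, groundspeed 86.9 kt

Leg 1: track=31.7°, groundspeed=64.3 kt
Leg 2: track=165.9°, groundspeed=85.3 kt
Leg 3: track=304.0°, groundspeed=106.1 kt
Leg 4: track=100.5°, groundspeed=61.0 kt
Leg 5: track=168.9°, groundspeed=86.9 kt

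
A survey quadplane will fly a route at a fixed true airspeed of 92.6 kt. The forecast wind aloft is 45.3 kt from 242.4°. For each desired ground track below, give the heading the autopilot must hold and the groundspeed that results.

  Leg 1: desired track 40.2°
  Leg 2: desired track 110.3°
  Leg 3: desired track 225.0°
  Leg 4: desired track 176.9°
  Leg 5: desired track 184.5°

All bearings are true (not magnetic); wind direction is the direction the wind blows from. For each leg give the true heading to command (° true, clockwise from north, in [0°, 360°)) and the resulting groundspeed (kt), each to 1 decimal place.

Leg 1: desired track 40.2°; wind correction -10.7° → command heading 29.5°, groundspeed 132.9 kt
Leg 2: desired track 110.3°; wind correction +21.3° → command heading 131.6°, groundspeed 116.7 kt
Leg 3: desired track 225.0°; wind correction +8.4° → command heading 233.4°, groundspeed 48.4 kt
Leg 4: desired track 176.9°; wind correction +26.4° → command heading 203.3°, groundspeed 64.1 kt
Leg 5: desired track 184.5°; wind correction +24.5° → command heading 209.0°, groundspeed 60.2 kt

Leg 1: heading=29.5°, groundspeed=132.9 kt
Leg 2: heading=131.6°, groundspeed=116.7 kt
Leg 3: heading=233.4°, groundspeed=48.4 kt
Leg 4: heading=203.3°, groundspeed=64.1 kt
Leg 5: heading=209.0°, groundspeed=60.2 kt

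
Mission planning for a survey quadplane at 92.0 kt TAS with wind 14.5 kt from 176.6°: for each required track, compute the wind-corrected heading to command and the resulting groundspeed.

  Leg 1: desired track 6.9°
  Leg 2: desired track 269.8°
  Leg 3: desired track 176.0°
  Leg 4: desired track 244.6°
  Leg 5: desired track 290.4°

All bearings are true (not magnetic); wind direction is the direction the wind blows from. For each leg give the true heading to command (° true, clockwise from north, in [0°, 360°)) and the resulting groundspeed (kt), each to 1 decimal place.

Leg 1: heading=8.5°, groundspeed=106.2 kt
Leg 2: heading=260.7°, groundspeed=91.7 kt
Leg 3: heading=176.1°, groundspeed=77.5 kt
Leg 4: heading=236.2°, groundspeed=85.6 kt
Leg 5: heading=282.1°, groundspeed=96.9 kt

Leg 1: desired track 6.9°; wind correction +1.6° → command heading 8.5°, groundspeed 106.2 kt
Leg 2: desired track 269.8°; wind correction -9.1° → command heading 260.7°, groundspeed 91.7 kt
Leg 3: desired track 176.0°; wind correction +0.1° → command heading 176.1°, groundspeed 77.5 kt
Leg 4: desired track 244.6°; wind correction -8.4° → command heading 236.2°, groundspeed 85.6 kt
Leg 5: desired track 290.4°; wind correction -8.3° → command heading 282.1°, groundspeed 96.9 kt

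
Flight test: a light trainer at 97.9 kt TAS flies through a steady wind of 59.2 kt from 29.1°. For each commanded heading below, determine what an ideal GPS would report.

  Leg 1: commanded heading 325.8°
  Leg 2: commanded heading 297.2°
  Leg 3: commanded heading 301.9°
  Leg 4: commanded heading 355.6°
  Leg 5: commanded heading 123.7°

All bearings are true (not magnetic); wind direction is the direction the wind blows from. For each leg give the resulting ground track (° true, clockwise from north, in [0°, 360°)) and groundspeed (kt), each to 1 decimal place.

Leg 1: track=289.2°, groundspeed=88.8 kt
Leg 2: track=266.6°, groundspeed=116.1 kt
Leg 3: track=270.0°, groundspeed=111.9 kt
Leg 4: track=321.7°, groundspeed=58.5 kt
Leg 5: track=153.6°, groundspeed=118.4 kt

Leg 1: heading 325.8°; drift -36.6° → track 289.2°, groundspeed 88.8 kt
Leg 2: heading 297.2°; drift -30.6° → track 266.6°, groundspeed 116.1 kt
Leg 3: heading 301.9°; drift -31.9° → track 270.0°, groundspeed 111.9 kt
Leg 4: heading 355.6°; drift -33.9° → track 321.7°, groundspeed 58.5 kt
Leg 5: heading 123.7°; drift +29.9° → track 153.6°, groundspeed 118.4 kt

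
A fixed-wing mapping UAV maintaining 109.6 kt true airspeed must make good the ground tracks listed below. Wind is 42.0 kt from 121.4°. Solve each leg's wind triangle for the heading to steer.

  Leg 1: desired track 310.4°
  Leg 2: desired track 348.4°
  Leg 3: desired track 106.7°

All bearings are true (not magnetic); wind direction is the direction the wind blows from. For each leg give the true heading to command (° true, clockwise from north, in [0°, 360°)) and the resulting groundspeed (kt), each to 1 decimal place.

Leg 1: desired track 310.4°; wind correction +3.4° → command heading 313.8°, groundspeed 150.9 kt
Leg 2: desired track 348.4°; wind correction +16.3° → command heading 4.7°, groundspeed 133.9 kt
Leg 3: desired track 106.7°; wind correction +5.6° → command heading 112.3°, groundspeed 68.5 kt

Leg 1: heading=313.8°, groundspeed=150.9 kt
Leg 2: heading=4.7°, groundspeed=133.9 kt
Leg 3: heading=112.3°, groundspeed=68.5 kt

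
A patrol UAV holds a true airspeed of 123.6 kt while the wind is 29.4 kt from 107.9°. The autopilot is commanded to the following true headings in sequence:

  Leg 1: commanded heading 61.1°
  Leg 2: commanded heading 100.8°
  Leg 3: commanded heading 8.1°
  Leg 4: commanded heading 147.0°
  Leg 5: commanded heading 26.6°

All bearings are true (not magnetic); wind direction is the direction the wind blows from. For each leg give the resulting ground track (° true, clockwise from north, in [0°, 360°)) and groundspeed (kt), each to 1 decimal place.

Leg 1: heading 61.1°; drift -11.7° → track 49.4°, groundspeed 105.7 kt
Leg 2: heading 100.8°; drift -2.2° → track 98.6°, groundspeed 94.5 kt
Leg 3: heading 8.1°; drift -12.7° → track 355.4°, groundspeed 131.8 kt
Leg 4: heading 147.0°; drift +10.4° → track 157.4°, groundspeed 102.5 kt
Leg 5: heading 26.6°; drift -13.7° → track 12.9°, groundspeed 122.6 kt

Leg 1: track=49.4°, groundspeed=105.7 kt
Leg 2: track=98.6°, groundspeed=94.5 kt
Leg 3: track=355.4°, groundspeed=131.8 kt
Leg 4: track=157.4°, groundspeed=102.5 kt
Leg 5: track=12.9°, groundspeed=122.6 kt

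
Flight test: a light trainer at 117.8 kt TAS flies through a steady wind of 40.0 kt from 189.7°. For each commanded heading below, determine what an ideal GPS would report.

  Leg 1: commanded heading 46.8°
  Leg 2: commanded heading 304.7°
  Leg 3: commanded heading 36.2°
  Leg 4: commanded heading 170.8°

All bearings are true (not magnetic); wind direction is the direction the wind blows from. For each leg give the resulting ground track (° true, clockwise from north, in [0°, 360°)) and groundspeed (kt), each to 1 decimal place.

Leg 1: track=37.6°, groundspeed=151.6 kt
Leg 2: track=319.8°, groundspeed=139.5 kt
Leg 3: track=29.6°, groundspeed=154.6 kt
Leg 4: track=161.6°, groundspeed=81.0 kt

Leg 1: heading 46.8°; drift -9.2° → track 37.6°, groundspeed 151.6 kt
Leg 2: heading 304.7°; drift +15.1° → track 319.8°, groundspeed 139.5 kt
Leg 3: heading 36.2°; drift -6.6° → track 29.6°, groundspeed 154.6 kt
Leg 4: heading 170.8°; drift -9.2° → track 161.6°, groundspeed 81.0 kt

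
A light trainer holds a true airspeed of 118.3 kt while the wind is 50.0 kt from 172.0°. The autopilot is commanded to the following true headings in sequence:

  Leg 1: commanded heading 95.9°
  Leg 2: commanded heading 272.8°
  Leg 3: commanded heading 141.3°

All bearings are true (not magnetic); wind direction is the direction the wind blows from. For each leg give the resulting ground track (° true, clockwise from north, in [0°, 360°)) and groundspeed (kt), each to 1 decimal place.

Leg 1: track=71.4°, groundspeed=116.8 kt
Leg 2: track=293.8°, groundspeed=136.8 kt
Leg 3: track=122.6°, groundspeed=79.5 kt

Leg 1: heading 95.9°; drift -24.5° → track 71.4°, groundspeed 116.8 kt
Leg 2: heading 272.8°; drift +21.0° → track 293.8°, groundspeed 136.8 kt
Leg 3: heading 141.3°; drift -18.7° → track 122.6°, groundspeed 79.5 kt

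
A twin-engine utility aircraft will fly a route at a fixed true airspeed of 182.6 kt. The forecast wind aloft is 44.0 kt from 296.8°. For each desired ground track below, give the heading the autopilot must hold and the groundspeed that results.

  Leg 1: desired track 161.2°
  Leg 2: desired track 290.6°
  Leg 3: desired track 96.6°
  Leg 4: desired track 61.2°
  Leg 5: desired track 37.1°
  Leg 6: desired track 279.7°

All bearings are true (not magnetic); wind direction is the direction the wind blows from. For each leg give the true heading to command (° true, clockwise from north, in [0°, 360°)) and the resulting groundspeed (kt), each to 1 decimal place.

Leg 1: heading=170.9°, groundspeed=211.4 kt
Leg 2: heading=292.1°, groundspeed=138.8 kt
Leg 3: heading=91.8°, groundspeed=223.3 kt
Leg 4: heading=49.7°, groundspeed=203.8 kt
Leg 5: heading=23.4°, groundspeed=185.3 kt
Leg 6: heading=283.8°, groundspeed=140.1 kt

Leg 1: desired track 161.2°; wind correction +9.7° → command heading 170.9°, groundspeed 211.4 kt
Leg 2: desired track 290.6°; wind correction +1.5° → command heading 292.1°, groundspeed 138.8 kt
Leg 3: desired track 96.6°; wind correction -4.8° → command heading 91.8°, groundspeed 223.3 kt
Leg 4: desired track 61.2°; wind correction -11.5° → command heading 49.7°, groundspeed 203.8 kt
Leg 5: desired track 37.1°; wind correction -13.7° → command heading 23.4°, groundspeed 185.3 kt
Leg 6: desired track 279.7°; wind correction +4.1° → command heading 283.8°, groundspeed 140.1 kt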